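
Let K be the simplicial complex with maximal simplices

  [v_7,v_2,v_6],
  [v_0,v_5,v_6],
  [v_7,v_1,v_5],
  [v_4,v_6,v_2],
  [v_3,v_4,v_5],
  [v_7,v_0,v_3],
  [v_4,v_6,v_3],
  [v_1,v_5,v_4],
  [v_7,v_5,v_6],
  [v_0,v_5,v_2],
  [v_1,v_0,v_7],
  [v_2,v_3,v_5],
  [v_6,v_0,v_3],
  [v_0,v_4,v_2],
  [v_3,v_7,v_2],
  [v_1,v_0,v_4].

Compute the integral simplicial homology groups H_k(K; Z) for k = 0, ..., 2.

Order the vertices as v_0 < v_1 < v_2 < v_3 < v_4 < v_5 < v_6 < v_7. Listing each simplex with vertices in this order, K has dimension 2 with simplices:

  0-simplices (8): [v_0], [v_1], [v_2], [v_3], [v_4], [v_5], [v_6], [v_7]
  1-simplices (24): (24 of them)
  2-simplices (16): (16 of them)

so the chain groups are C_0 ≅ Z^8, C_1 ≅ Z^24, C_2 ≅ Z^16.

∂_1: C_1 → C_0 maps an edge to its endpoints' difference, ∂[p,q] = q − p.
This gives a 8×24 integer matrix of rank 7; reducing to Smith normal form yields diagonal entries (1,1,1,1,1,1,1).

The boundary map ∂_2: C_2 → C_1 maps a triangle to the signed sum of its edges. For instance
  ∂[v_0,v_1,v_4] = [v_1,v_4] − [v_0,v_4] + [v_0,v_1],
  ∂[v_0,v_1,v_7] = [v_1,v_7] − [v_0,v_7] + [v_0,v_1].
The resulting 24×16 matrix has rank 15, and its Smith normal form has invariant factors (1,1,1,1,1,1,1,1,1,1,1,1,1,1,1).

From H_k ≅ ker(∂_k) / im(∂_{k+1}) we obtain:

  H_0: rank C_0 − rank ∂_1 = 8 − 7 = 1, and the invariant factors of ∂_1 are all 1, so H_0 = Z.
  H_1: rank ker ∂_1 − rank ∂_2 = (24 − 7) − 15 = 2, and the invariant factors of ∂_2 are all 1, so H_1 = Z^2.
  H_2: rank ker ∂_2 − rank ∂_3 = (16 − 15) − 0 = 1, and there is no ∂_3, so H_2 = Z.

H_0 = Z,  H_1 = Z^2,  H_2 = Z.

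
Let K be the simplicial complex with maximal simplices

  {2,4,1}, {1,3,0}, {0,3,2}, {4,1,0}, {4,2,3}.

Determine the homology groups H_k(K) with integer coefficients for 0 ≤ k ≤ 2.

H_0 ≅ Z,  H_1 ≅ Z,  H_2 = 0.

Fix the vertex order 0 < 1 < 2 < 3 < 4 and write every simplex with vertices in increasing order. Then dim K = 2 and the simplices of K are:

  0-simplices (5): [0], [1], [2], [3], [4]
  1-simplices (10): [0,1], [0,2], [0,3], [0,4], [1,2], [1,3], [1,4], [2,3], [2,4], [3,4]
  2-simplices (5): [0,1,3], [0,1,4], [0,2,3], [1,2,4], [2,3,4]

so the chain groups are C_0 ≅ Z^5, C_1 ≅ Z^10, C_2 ≅ Z^5.

The boundary map ∂_1: C_1 → C_0 maps an edge to its endpoints' difference, ∂[p,q] = q − p. For instance
  ∂[1,2] = [2] − [1].
As a 5×10 matrix over Z this has rank 4, with invariant factors (1,1,1,1).

Boundary ∂_2: C_2 → C_1 sends each 2-simplex [p,q,r] to [q,r] − [p,r] + [p,q]. For instance
  ∂[0,2,3] = [2,3] − [0,3] + [0,2],
  ∂[2,3,4] = [3,4] − [2,4] + [2,3].
As a 10×5 matrix over Z this has rank 5, with invariant factors (1,1,1,1,1).

Reading off H_k = ker ∂_k / im ∂_{k+1}:

  H_0: rank C_0 − rank ∂_1 = 5 − 4 = 1, and the invariant factors of ∂_1 are all 1, so H_0 ≅ Z.
  H_1: rank ker ∂_1 − rank ∂_2 = (10 − 4) − 5 = 1, and the invariant factors of ∂_2 are all 1, so H_1 ≅ Z.
  H_2: rank ker ∂_2 − rank ∂_3 = (5 − 5) − 0 = 0, and there is no ∂_3, so H_2 ≅ 0.

As a check, the Euler characteristic is 5 − 10 + 5 = 0, which agrees with 1 − 1 + 0 = 0.
(K is a triangulation of the Möbius band.)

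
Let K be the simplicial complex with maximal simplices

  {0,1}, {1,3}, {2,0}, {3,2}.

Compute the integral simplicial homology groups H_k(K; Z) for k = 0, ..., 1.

Fix the vertex order 0 < 1 < 2 < 3 and write every simplex with vertices in increasing order. Then dim K = 1 and the simplices of K are:

  0-simplices (4): [0], [1], [2], [3]
  1-simplices (4): [0,1], [0,2], [1,3], [2,3]

giving chain groups C_0 ≅ Z^4, C_1 ≅ Z^4.

∂_1: C_1 → C_0 sends each edge [p,q] (with p < q) to q − p. For instance
  ∂[0,1] = [1] − [0].
The resulting 4×4 matrix has rank 3, and its Smith normal form has invariant factors (1,1,1).

From H_k ≅ ker(∂_k) / im(∂_{k+1}) we obtain:

  H_0: rank C_0 − rank ∂_1 = 4 − 3 = 1, and the invariant factors of ∂_1 are all 1, so H_0 ≅ Z.
  H_1: rank ker ∂_1 − rank ∂_2 = (4 − 3) − 0 = 1, and there is no ∂_2, so H_1 ≅ Z.

As a check, the Euler characteristic is 4 − 4 = 0, which agrees with 1 − 1 = 0.

H_0 = Z,  H_1 = Z.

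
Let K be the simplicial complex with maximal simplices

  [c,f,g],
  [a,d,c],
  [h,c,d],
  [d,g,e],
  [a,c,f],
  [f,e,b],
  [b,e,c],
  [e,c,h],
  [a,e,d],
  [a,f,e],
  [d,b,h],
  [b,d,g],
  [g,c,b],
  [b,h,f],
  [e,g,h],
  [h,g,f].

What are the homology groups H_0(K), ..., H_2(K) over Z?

H_0 ≅ Z,  H_1 ≅ Z^2,  H_2 ≅ Z.

Order the vertices as a < b < c < d < e < f < g < h. Listing each simplex with vertices in this order, K has dimension 2 with simplices:

  0-simplices (8): a, b, c, d, e, f, g, h
  1-simplices (24): ac, ad, ae, af, bc, bd, be, bf, bg, bh, cd, ce, cf, cg, ch, de, dg, dh, ef, eg, eh, fg, fh, gh
  2-simplices (16): acd, acf, ade, aef, bce, bcg, bdg, bdh, bef, bfh, cdh, ceh, cfg, deg, egh, fgh

so the chain groups are C_0 ≅ Z^8, C_1 ≅ Z^24, C_2 ≅ Z^16.

The boundary map ∂_1: C_1 → C_0 is given by ∂[p,q] = [q] − [p]. For instance
  ∂dg = g − d.
As a 8×24 matrix over Z this has rank 7, with invariant factors (1,1,1,1,1,1,1).

∂_2: C_2 → C_1 acts by ∂[p,q,r] = [q,r] − [p,r] + [p,q]. For instance
  ∂bdh = dh − bh + bd,
  ∂egh = gh − eh + eg.
The resulting 24×16 matrix has rank 15, and its Smith normal form has invariant factors (1,1,1,1,1,1,1,1,1,1,1,1,1,1,1).

Computing H_k = (kernel of ∂_k) / (image of ∂_{k+1}):

  H_0: rank C_0 − rank ∂_1 = 8 − 7 = 1, and the invariant factors of ∂_1 are all 1, so H_0 ≅ Z.
  H_1: rank ker ∂_1 − rank ∂_2 = (24 − 7) − 15 = 2, and the invariant factors of ∂_2 are all 1, so H_1 ≅ Z^2.
  H_2: rank ker ∂_2 − rank ∂_3 = (16 − 15) − 0 = 1, and there is no ∂_3, so H_2 ≅ Z.

As a check, the Euler characteristic is 8 − 24 + 16 = 0, which agrees with 1 − 2 + 1 = 0.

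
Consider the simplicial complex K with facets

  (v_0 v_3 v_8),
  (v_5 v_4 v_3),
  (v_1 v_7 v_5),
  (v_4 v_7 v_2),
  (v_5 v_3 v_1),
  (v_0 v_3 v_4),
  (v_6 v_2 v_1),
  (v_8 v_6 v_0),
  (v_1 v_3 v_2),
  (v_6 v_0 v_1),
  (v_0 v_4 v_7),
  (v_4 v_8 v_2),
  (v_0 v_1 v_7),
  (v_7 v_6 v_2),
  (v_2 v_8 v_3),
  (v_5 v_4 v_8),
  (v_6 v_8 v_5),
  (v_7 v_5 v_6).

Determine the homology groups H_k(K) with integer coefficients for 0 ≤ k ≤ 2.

H_0 ≅ Z,  H_1 ≅ Z ⊕ Z_2,  H_2 = 0.

K has 9 vertices, 27 edges, 18 triangles.
rank ∂_0 = 0, rank ∂_1 = 8 ⇒ b_0 = 9 − 0 − 8 = 1; all invariant factors of ∂_1 are 1 so no torsion. So H_0 = Z.
rank ∂_1 = 8, rank ∂_2 = 18 ⇒ b_1 = 27 − 8 − 18 = 1; ∂_2 has invariant factor(s) [2] giving torsion. So H_1 = Z ⊕ Z_2.
rank ∂_2 = 18, rank ∂_3 = 0 ⇒ b_2 = 18 − 18 − 0 = 0. So H_2 = 0.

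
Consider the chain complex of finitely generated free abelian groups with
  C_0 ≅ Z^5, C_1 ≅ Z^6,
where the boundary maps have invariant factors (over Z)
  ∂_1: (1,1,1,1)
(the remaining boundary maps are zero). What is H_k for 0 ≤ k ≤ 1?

H_0: b_0 = 5 − 0 − 4 = 1; torsion from ∂_1 factors > 1: none. So H_0 ≅ Z.
H_1: b_1 = 6 − 4 − 0 = 2; torsion from ∂_2 factors > 1: none. So H_1 ≅ Z^2.

H_0 ≅ Z,  H_1 ≅ Z^2.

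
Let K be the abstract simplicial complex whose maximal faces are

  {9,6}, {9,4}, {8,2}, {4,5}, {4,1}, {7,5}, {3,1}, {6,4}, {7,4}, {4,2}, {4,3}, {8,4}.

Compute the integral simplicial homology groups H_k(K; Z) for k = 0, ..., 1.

H_0 = Z,  H_1 = Z^4.

K has 9 vertices, 12 edges.
rank ∂_0 = 0, rank ∂_1 = 8 ⇒ b_0 = 9 − 0 − 8 = 1; all invariant factors of ∂_1 are 1 so no torsion. So H_0 = Z.
rank ∂_1 = 8, rank ∂_2 = 0 ⇒ b_1 = 12 − 8 − 0 = 4. So H_1 = Z^4.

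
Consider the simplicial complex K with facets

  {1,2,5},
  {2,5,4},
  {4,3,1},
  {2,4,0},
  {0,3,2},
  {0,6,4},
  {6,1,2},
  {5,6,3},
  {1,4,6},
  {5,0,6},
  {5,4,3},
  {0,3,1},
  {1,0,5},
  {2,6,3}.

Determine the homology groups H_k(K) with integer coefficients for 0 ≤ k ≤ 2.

H_0 ≅ Z,  H_1 ≅ Z^2,  H_2 ≅ Z.

Fix the vertex order 0 < 1 < 2 < 3 < 4 < 5 < 6 and write every simplex with vertices in increasing order. Then dim K = 2 and the simplices of K are:

  0-simplices (7): [0], [1], [2], [3], [4], [5], [6]
  1-simplices (21): [0,1], [0,2], [0,3], [0,4], [0,5], [0,6], [1,2], [1,3], [1,4], [1,5], [1,6], [2,3], [2,4], [2,5], [2,6], [3,4], [3,5], [3,6], [4,5], [4,6], [5,6]
  2-simplices (14): [0,1,3], [0,1,5], [0,2,3], [0,2,4], [0,4,6], [0,5,6], [1,2,5], [1,2,6], [1,3,4], [1,4,6], [2,3,6], [2,4,5], [3,4,5], [3,5,6]

so the chain groups are C_0 ≅ Z^7, C_1 ≅ Z^21, C_2 ≅ Z^14.

Boundary ∂_1: C_1 → C_0 sends each edge [p,q] (with p < q) to q − p.
This gives a 7×21 integer matrix of rank 6; reducing to Smith normal form yields diagonal entries (1,1,1,1,1,1).

The boundary map ∂_2: C_2 → C_1 sends each 2-simplex [p,q,r] to [q,r] − [p,r] + [p,q]. For instance
  ∂[3,5,6] = [5,6] − [3,6] + [3,5],
  ∂[1,2,5] = [2,5] − [1,5] + [1,2].
This gives a 21×14 integer matrix of rank 13; reducing to Smith normal form yields diagonal entries (1,1,1,1,1,1,1,1,1,1,1,1,1).

Reading off H_k = ker ∂_k / im ∂_{k+1}:

  H_0: rank C_0 − rank ∂_1 = 7 − 6 = 1, and the invariant factors of ∂_1 are all 1, so H_0 ≅ Z.
  H_1: rank ker ∂_1 − rank ∂_2 = (21 − 6) − 13 = 2, and the invariant factors of ∂_2 are all 1, so H_1 ≅ Z^2.
  H_2: rank ker ∂_2 − rank ∂_3 = (14 − 13) − 0 = 1, and there is no ∂_3, so H_2 ≅ Z.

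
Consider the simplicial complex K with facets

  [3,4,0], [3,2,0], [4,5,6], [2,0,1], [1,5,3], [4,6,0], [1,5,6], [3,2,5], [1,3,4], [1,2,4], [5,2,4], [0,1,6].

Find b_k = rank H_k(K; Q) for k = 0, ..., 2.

Take the total order 0 < 1 < 2 < 3 < 4 < 5 < 6 on the vertex set. Then K (dimension 2) consists of the simplices:

  0-simplices (7): [0], [1], [2], [3], [4], [5], [6]
  1-simplices (18): [0,1], [0,2], [0,3], [0,4], [0,6], [1,2], [1,3], [1,4], [1,5], [1,6], [2,3], [2,4], [2,5], [3,4], [3,5], [4,5], [4,6], [5,6]
  2-simplices (12): [0,1,2], [0,1,6], [0,2,3], [0,3,4], [0,4,6], [1,2,4], [1,3,4], [1,3,5], [1,5,6], [2,3,5], [2,4,5], [4,5,6]

Hence C_0 ≅ Z^7, C_1 ≅ Z^18, C_2 ≅ Z^12.

Boundary ∂_1: C_1 → C_0 is given by ∂[p,q] = [q] − [p]. For instance
  ∂[4,6] = [6] − [4].
The 7×18 boundary matrix has rank 6 and Smith normal form diag(1,1,1,1,1,1).

∂_2: C_2 → C_1 maps a triangle to the signed sum of its edges. For instance
  ∂[2,4,5] = [4,5] − [2,5] + [2,4],
  ∂[1,3,4] = [3,4] − [1,4] + [1,3].
The 18×12 boundary matrix has rank 12 and Smith normal form diag(1,1,1,1,1,1,1,1,1,1,1,2).

Reading off H_k = ker ∂_k / im ∂_{k+1}:

  H_0: rank C_0 − rank ∂_1 = 7 − 6 = 1, and the invariant factors of ∂_1 are all 1, so H_0 ≅ Z.
  H_1: rank ker ∂_1 − rank ∂_2 = (18 − 6) − 12 = 0, and ∂_2 has invariant factor 2 > 1, so H_1 ≅ Z/2Z.
  H_2: rank ker ∂_2 − rank ∂_3 = (12 − 12) − 0 = 0, and there is no ∂_3, so H_2 ≅ 0.

As a check, the Euler characteristic is 7 − 18 + 12 = 1, which agrees with 1 − 0 + 0 = 1.

Hence the Betti numbers are b_0 = 1, b_1 = 0, b_2 = 0.

b_0 = 1, b_1 = 0, b_2 = 0.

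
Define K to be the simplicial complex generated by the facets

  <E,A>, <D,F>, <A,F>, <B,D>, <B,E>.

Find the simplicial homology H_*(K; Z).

H_0 ≅ Z,  H_1 ≅ Z.

We work with the vertex ordering A < B < D < E < F. The simplices of K, each written with vertices in increasing order, are:

  0-simplices (5): A, B, D, E, F
  1-simplices (5): AE, AF, BD, BE, DF

giving chain groups C_0 ≅ Z^5, C_1 ≅ Z^5.

∂_1: C_1 → C_0 maps an edge to its endpoints' difference, ∂[p,q] = q − p.
This gives a 5×5 integer matrix of rank 4; reducing to Smith normal form yields diagonal entries (1,1,1,1).

From H_k ≅ ker(∂_k) / im(∂_{k+1}) we obtain:

  H_0: rank C_0 − rank ∂_1 = 5 − 4 = 1, and the invariant factors of ∂_1 are all 1, so H_0 ≅ Z.
  H_1: rank ker ∂_1 − rank ∂_2 = (5 − 4) − 0 = 1, and there is no ∂_2, so H_1 ≅ Z.

As a check, the Euler characteristic is 5 − 5 = 0, which agrees with 1 − 1 = 0.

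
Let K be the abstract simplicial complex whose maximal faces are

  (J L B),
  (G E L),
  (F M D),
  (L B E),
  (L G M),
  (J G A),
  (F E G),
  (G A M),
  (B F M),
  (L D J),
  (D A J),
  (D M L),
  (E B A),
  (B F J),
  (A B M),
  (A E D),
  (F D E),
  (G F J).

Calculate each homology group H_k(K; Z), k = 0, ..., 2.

H_0 = Z,  H_1 = Z^2,  H_2 = Z.

Fix the vertex order A < B < D < E < F < G < J < L < M and write every simplex with vertices in increasing order. Then dim K = 2 and the simplices of K are:

  0-simplices (9): A, B, D, E, F, G, J, L, M
  1-simplices (27): AB, AD, AE, AG, AJ, AM, BE, BF, BJ, BL, BM, DE, DF, DJ, DL, DM, EF, EG, EL, FG, FJ, FM, GJ, GL, GM, JL, LM
  2-simplices (18): ABE, ABM, ADE, ADJ, AGJ, AGM, BEL, BFJ, BFM, BJL, DEF, DFM, DJL, DLM, EFG, EGL, FGJ, GLM

giving chain groups C_0 ≅ Z^9, C_1 ≅ Z^27, C_2 ≅ Z^18.

The boundary map ∂_1: C_1 → C_0 maps an edge to its endpoints' difference, ∂[p,q] = q − p.
As a 9×27 matrix over Z this has rank 8, with invariant factors (1,1,1,1,1,1,1,1).

∂_2: C_2 → C_1 sends each 2-simplex [p,q,r] to [q,r] − [p,r] + [p,q]. For instance
  ∂DFM = FM − DM + DF,
  ∂AGJ = GJ − AJ + AG.
This gives a 27×18 integer matrix of rank 17; reducing to Smith normal form yields diagonal entries (1,1,1,1,1,1,1,1,1,1,1,1,1,1,1,1,1).

Computing H_k = (kernel of ∂_k) / (image of ∂_{k+1}):

  H_0: rank C_0 − rank ∂_1 = 9 − 8 = 1, and the invariant factors of ∂_1 are all 1, so H_0 = Z.
  H_1: rank ker ∂_1 − rank ∂_2 = (27 − 8) − 17 = 2, and the invariant factors of ∂_2 are all 1, so H_1 = Z^2.
  H_2: rank ker ∂_2 − rank ∂_3 = (18 − 17) − 0 = 1, and there is no ∂_3, so H_2 = Z.

As a check, the Euler characteristic is 9 − 27 + 18 = 0, which agrees with 1 − 2 + 1 = 0.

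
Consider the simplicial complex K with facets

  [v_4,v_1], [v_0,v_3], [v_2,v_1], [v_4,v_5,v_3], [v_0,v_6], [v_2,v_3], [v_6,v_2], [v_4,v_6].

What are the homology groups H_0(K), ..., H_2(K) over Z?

K has 7 vertices, 10 edges, 1 triangle.
rank ∂_0 = 0, rank ∂_1 = 6 ⇒ b_0 = 7 − 0 − 6 = 1; all invariant factors of ∂_1 are 1 so no torsion. So H_0 ≅ Z.
rank ∂_1 = 6, rank ∂_2 = 1 ⇒ b_1 = 10 − 6 − 1 = 3; all invariant factors of ∂_2 are 1 so no torsion. So H_1 ≅ Z^3.
rank ∂_2 = 1, rank ∂_3 = 0 ⇒ b_2 = 1 − 1 − 0 = 0. So H_2 ≅ 0.

H_0 ≅ Z,  H_1 ≅ Z^3,  H_2 = 0.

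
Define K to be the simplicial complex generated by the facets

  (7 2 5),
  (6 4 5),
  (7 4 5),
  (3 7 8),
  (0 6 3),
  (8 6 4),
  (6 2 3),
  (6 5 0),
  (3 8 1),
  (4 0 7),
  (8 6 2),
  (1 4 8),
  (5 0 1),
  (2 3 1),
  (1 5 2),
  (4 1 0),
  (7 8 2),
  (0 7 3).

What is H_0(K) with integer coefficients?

We work with the vertex ordering 0 < 1 < 2 < 3 < 4 < 5 < 6 < 7 < 8. The simplices of K, each written with vertices in increasing order, are:

  0-simplices (9): [0], [1], [2], [3], [4], [5], [6], [7], [8]
  1-simplices (27): (27 of them)
  2-simplices (18): [0,1,4], [0,1,5], [0,3,6], [0,3,7], [0,4,7], [0,5,6], [1,2,3], [1,2,5], [1,3,8], [1,4,8], [2,3,6], [2,5,7], [2,6,8], [2,7,8], [3,7,8], [4,5,6], [4,5,7], [4,6,8]

Hence C_0 ≅ Z^9, C_1 ≅ Z^27, C_2 ≅ Z^18.

∂_1: C_1 → C_0 maps an edge to its endpoints' difference, ∂[p,q] = q − p.
The 9×27 boundary matrix has rank 8 and Smith normal form diag(1,1,1,1,1,1,1,1).

The boundary map ∂_2: C_2 → C_1 sends each 2-simplex [p,q,r] to [q,r] − [p,r] + [p,q]. For instance
  ∂[1,3,8] = [3,8] − [1,8] + [1,3],
  ∂[1,4,8] = [4,8] − [1,8] + [1,4].
The resulting 27×18 matrix has rank 18, and its Smith normal form has invariant factors (1,1,1,1,1,1,1,1,1,1,1,1,1,1,1,1,1,2).

Computing H_k = (kernel of ∂_k) / (image of ∂_{k+1}):

  H_0: rank C_0 − rank ∂_1 = 9 − 8 = 1, and the invariant factors of ∂_1 are all 1, so H_0 = Z.

H_0 = Z.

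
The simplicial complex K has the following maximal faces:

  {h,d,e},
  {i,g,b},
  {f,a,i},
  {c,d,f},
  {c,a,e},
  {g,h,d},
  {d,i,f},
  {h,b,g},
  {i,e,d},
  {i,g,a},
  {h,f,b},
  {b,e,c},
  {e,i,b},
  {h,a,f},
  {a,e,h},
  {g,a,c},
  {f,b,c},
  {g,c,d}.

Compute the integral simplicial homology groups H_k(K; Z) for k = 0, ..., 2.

H_0 = Z,  H_1 = Z^2,  H_2 = Z.

We work with the vertex ordering a < b < c < d < e < f < g < h < i. The simplices of K, each written with vertices in increasing order, are:

  0-simplices (9): a, b, c, d, e, f, g, h, i
  1-simplices (27): ac, ae, af, ag, ah, ai, bc, be, bf, bg, bh, bi, cd, ce, cf, cg, de, df, dg, dh, di, eh, ei, fh, fi, gh, gi
  2-simplices (18): ace, acg, aeh, afh, afi, agi, bce, bcf, bei, bfh, bgh, bgi, cdf, cdg, deh, dei, dfi, dgh

giving chain groups C_0 ≅ Z^9, C_1 ≅ Z^27, C_2 ≅ Z^18.

The boundary map ∂_1: C_1 → C_0 maps an edge to its endpoints' difference, ∂[p,q] = q − p.
As a 9×27 matrix over Z this has rank 8, with invariant factors (1,1,1,1,1,1,1,1).

∂_2: C_2 → C_1 maps a triangle to the signed sum of its edges. For instance
  ∂bei = ei − bi + be,
  ∂dfi = fi − di + df.
This gives a 27×18 integer matrix of rank 17; reducing to Smith normal form yields diagonal entries (1,1,1,1,1,1,1,1,1,1,1,1,1,1,1,1,1).

Now H_k = ker ∂_k / im ∂_{k+1}, so:

  H_0: rank C_0 − rank ∂_1 = 9 − 8 = 1, and the invariant factors of ∂_1 are all 1, so H_0 = Z.
  H_1: rank ker ∂_1 − rank ∂_2 = (27 − 8) − 17 = 2, and the invariant factors of ∂_2 are all 1, so H_1 = Z^2.
  H_2: rank ker ∂_2 − rank ∂_3 = (18 − 17) − 0 = 1, and there is no ∂_3, so H_2 = Z.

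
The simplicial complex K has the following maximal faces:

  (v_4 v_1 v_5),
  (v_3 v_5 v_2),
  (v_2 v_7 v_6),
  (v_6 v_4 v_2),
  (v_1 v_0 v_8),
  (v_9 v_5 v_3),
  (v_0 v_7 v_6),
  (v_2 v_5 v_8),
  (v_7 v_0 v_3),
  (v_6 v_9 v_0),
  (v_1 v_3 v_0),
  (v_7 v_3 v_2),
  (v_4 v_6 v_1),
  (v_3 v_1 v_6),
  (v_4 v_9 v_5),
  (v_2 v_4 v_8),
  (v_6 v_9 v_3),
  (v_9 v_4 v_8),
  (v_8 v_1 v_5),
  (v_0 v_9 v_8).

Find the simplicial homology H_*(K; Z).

We work with the vertex ordering v_0 < v_1 < v_2 < v_3 < v_4 < v_5 < v_6 < v_7 < v_8 < v_9. The simplices of K, each written with vertices in increasing order, are:

  0-simplices (10): [v_0], [v_1], [v_2], [v_3], [v_4], [v_5], [v_6], [v_7], [v_8], [v_9]
  1-simplices (30): (30 of them)
  2-simplices (20): (20 of them)

giving chain groups C_0 ≅ Z^10, C_1 ≅ Z^30, C_2 ≅ Z^20.

The boundary map ∂_1: C_1 → C_0 sends each edge [p,q] (with p < q) to q − p. For instance
  ∂[v_0,v_9] = [v_9] − [v_0].
As a 10×30 matrix over Z this has rank 9, with invariant factors (1,1,1,1,1,1,1,1,1).

The boundary map ∂_2: C_2 → C_1 maps a triangle to the signed sum of its edges. For instance
  ∂[v_4,v_5,v_9] = [v_5,v_9] − [v_4,v_9] + [v_4,v_5],
  ∂[v_0,v_1,v_3] = [v_1,v_3] − [v_0,v_3] + [v_0,v_1].
The 30×20 boundary matrix has rank 20 and Smith normal form diag(1,1,1,1,1,1,1,1,1,1,1,1,1,1,1,1,1,1,1,2).

From H_k ≅ ker(∂_k) / im(∂_{k+1}) we obtain:

  H_0: rank C_0 − rank ∂_1 = 10 − 9 = 1, and the invariant factors of ∂_1 are all 1, so H_0 ≅ Z.
  H_1: rank ker ∂_1 − rank ∂_2 = (30 − 9) − 20 = 1, and ∂_2 has invariant factor 2 > 1, so H_1 ≅ Z ⊕ Z/2.
  H_2: rank ker ∂_2 − rank ∂_3 = (20 − 20) − 0 = 0, and there is no ∂_3, so H_2 ≅ 0.

(K is a triangulation of the Klein bottle.)

H_0 ≅ Z,  H_1 ≅ Z ⊕ Z/2,  H_2 = 0.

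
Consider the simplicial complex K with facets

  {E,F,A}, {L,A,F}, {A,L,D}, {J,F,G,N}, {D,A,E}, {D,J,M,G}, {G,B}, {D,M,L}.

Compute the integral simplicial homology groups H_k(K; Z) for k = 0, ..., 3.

H_0 ≅ Z,  H_1 ≅ Z,  H_2 = 0,  H_3 = 0.

Order the vertices as A < B < D < E < F < G < J < L < M < N. Listing each simplex with vertices in this order, K has dimension 3 with simplices:

  0-simplices (10): A, B, D, E, F, G, J, L, M, N
  1-simplices (21): AD, AE, AF, AL, BG, DE, DG, DJ, DL, DM, EF, FG, FJ, FL, FN, GJ, GM, GN, JM, JN, LM
  2-simplices (13): ADE, ADL, AEF, AFL, DGJ, DGM, DJM, DLM, FGJ, FGN, FJN, GJM, GJN
  3-simplices (2): DGJM, FGJN

giving chain groups C_0 ≅ Z^10, C_1 ≅ Z^21, C_2 ≅ Z^13, C_3 ≅ Z^2.

Boundary ∂_1: C_1 → C_0 is given by ∂[p,q] = [q] − [p]. For instance
  ∂AF = F − A.
This gives a 10×21 integer matrix of rank 9; reducing to Smith normal form yields diagonal entries (1,1,1,1,1,1,1,1,1).

∂_2: C_2 → C_1 sends each 2-simplex [p,q,r] to [q,r] − [p,r] + [p,q]. For instance
  ∂DGJ = GJ − DJ + DG,
  ∂GJM = JM − GM + GJ.
As a 21×13 matrix over Z this has rank 11, with invariant factors (1,1,1,1,1,1,1,1,1,1,1).

∂_3: C_3 → C_2 sends each 3-simplex σ to the alternating sum Σ_i (−1)^i (σ with its i-th vertex removed). For instance
  ∂DGJM = GJM − DJM + DGM − DGJ,
  ∂FGJN = GJN − FJN + FGN − FGJ.
The 13×2 boundary matrix has rank 2 and Smith normal form diag(1,1).

Reading off H_k = ker ∂_k / im ∂_{k+1}:

  H_0: rank C_0 − rank ∂_1 = 10 − 9 = 1, and the invariant factors of ∂_1 are all 1, so H_0 = Z.
  H_1: rank ker ∂_1 − rank ∂_2 = (21 − 9) − 11 = 1, and the invariant factors of ∂_2 are all 1, so H_1 = Z.
  H_2: rank ker ∂_2 − rank ∂_3 = (13 − 11) − 2 = 0, and the invariant factors of ∂_3 are all 1, so H_2 = 0.
  H_3: rank ker ∂_3 − rank ∂_4 = (2 − 2) − 0 = 0, and there is no ∂_4, so H_3 = 0.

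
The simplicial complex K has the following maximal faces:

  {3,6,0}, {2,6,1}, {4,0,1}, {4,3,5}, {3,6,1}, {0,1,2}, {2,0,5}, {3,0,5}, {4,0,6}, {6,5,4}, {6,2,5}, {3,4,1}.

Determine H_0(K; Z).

Order the vertices as 0 < 1 < 2 < 3 < 4 < 5 < 6. Listing each simplex with vertices in this order, K has dimension 2 with simplices:

  0-simplices (7): [0], [1], [2], [3], [4], [5], [6]
  1-simplices (18): [0,1], [0,2], [0,3], [0,4], [0,5], [0,6], [1,2], [1,3], [1,4], [1,6], [2,5], [2,6], [3,4], [3,5], [3,6], [4,5], [4,6], [5,6]
  2-simplices (12): [0,1,2], [0,1,4], [0,2,5], [0,3,5], [0,3,6], [0,4,6], [1,2,6], [1,3,4], [1,3,6], [2,5,6], [3,4,5], [4,5,6]

giving chain groups C_0 ≅ Z^7, C_1 ≅ Z^18, C_2 ≅ Z^12.

The boundary map ∂_1: C_1 → C_0 sends each edge [p,q] (with p < q) to q − p. For instance
  ∂[1,2] = [2] − [1].
The 7×18 boundary matrix has rank 6 and Smith normal form diag(1,1,1,1,1,1).

Boundary ∂_2: C_2 → C_1 sends each 2-simplex [p,q,r] to [q,r] − [p,r] + [p,q]. For instance
  ∂[0,2,5] = [2,5] − [0,5] + [0,2],
  ∂[3,4,5] = [4,5] − [3,5] + [3,4].
The 18×12 boundary matrix has rank 12 and Smith normal form diag(1,1,1,1,1,1,1,1,1,1,1,2).

From H_k ≅ ker(∂_k) / im(∂_{k+1}) we obtain:

  H_0: rank C_0 − rank ∂_1 = 7 − 6 = 1, and the invariant factors of ∂_1 are all 1, so H_0 ≅ Z.

H_0 = Z.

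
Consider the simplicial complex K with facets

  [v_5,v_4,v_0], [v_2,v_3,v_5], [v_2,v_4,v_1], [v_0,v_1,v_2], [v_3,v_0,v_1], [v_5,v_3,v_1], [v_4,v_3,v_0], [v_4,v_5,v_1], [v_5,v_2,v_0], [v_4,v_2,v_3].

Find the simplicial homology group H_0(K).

H_0 ≅ Z.

Take the total order v_0 < v_1 < v_2 < v_3 < v_4 < v_5 on the vertex set. Then K (dimension 2) consists of the simplices:

  0-simplices (6): [v_0], [v_1], [v_2], [v_3], [v_4], [v_5]
  1-simplices (15): (15 of them)
  2-simplices (10): [v_0,v_1,v_2], [v_0,v_1,v_3], [v_0,v_2,v_5], [v_0,v_3,v_4], [v_0,v_4,v_5], [v_1,v_2,v_4], [v_1,v_3,v_5], [v_1,v_4,v_5], [v_2,v_3,v_4], [v_2,v_3,v_5]

Hence C_0 ≅ Z^6, C_1 ≅ Z^15, C_2 ≅ Z^10.

∂_1: C_1 → C_0 sends each edge [p,q] (with p < q) to q − p. For instance
  ∂[v_3,v_4] = [v_4] − [v_3].
This gives a 6×15 integer matrix of rank 5; reducing to Smith normal form yields diagonal entries (1,1,1,1,1).

Boundary ∂_2: C_2 → C_1 maps a triangle to the signed sum of its edges. For instance
  ∂[v_1,v_2,v_4] = [v_2,v_4] − [v_1,v_4] + [v_1,v_2],
  ∂[v_0,v_2,v_5] = [v_2,v_5] − [v_0,v_5] + [v_0,v_2].
This gives a 15×10 integer matrix of rank 10; reducing to Smith normal form yields diagonal entries (1,1,1,1,1,1,1,1,1,2).

Reading off H_k = ker ∂_k / im ∂_{k+1}:

  H_0: rank C_0 − rank ∂_1 = 6 − 5 = 1, and the invariant factors of ∂_1 are all 1, so H_0 = Z.

(K is a triangulation of the real projective plane RP^2.)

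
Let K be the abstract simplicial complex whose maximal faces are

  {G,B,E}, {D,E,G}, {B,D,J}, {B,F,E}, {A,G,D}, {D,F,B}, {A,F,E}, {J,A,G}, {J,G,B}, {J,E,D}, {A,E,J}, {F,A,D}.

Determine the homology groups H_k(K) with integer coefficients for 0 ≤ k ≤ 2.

H_0 ≅ Z,  H_1 ≅ Z/2,  H_2 = 0.

We work with the vertex ordering A < B < D < E < F < G < J. The simplices of K, each written with vertices in increasing order, are:

  0-simplices (7): A, B, D, E, F, G, J
  1-simplices (18): AD, AE, AF, AG, AJ, BD, BE, BF, BG, BJ, DE, DF, DG, DJ, EF, EG, EJ, GJ
  2-simplices (12): ADF, ADG, AEF, AEJ, AGJ, BDF, BDJ, BEF, BEG, BGJ, DEG, DEJ

giving chain groups C_0 ≅ Z^7, C_1 ≅ Z^18, C_2 ≅ Z^12.

∂_1: C_1 → C_0 maps an edge to its endpoints' difference, ∂[p,q] = q − p. For instance
  ∂GJ = J − G.
The 7×18 boundary matrix has rank 6 and Smith normal form diag(1,1,1,1,1,1).

Boundary ∂_2: C_2 → C_1 acts by ∂[p,q,r] = [q,r] − [p,r] + [p,q]. For instance
  ∂DEG = EG − DG + DE,
  ∂AEJ = EJ − AJ + AE.
This gives a 18×12 integer matrix of rank 12; reducing to Smith normal form yields diagonal entries (1,1,1,1,1,1,1,1,1,1,1,2).

Computing H_k = (kernel of ∂_k) / (image of ∂_{k+1}):

  H_0: rank C_0 − rank ∂_1 = 7 − 6 = 1, and the invariant factors of ∂_1 are all 1, so H_0 ≅ Z.
  H_1: rank ker ∂_1 − rank ∂_2 = (18 − 6) − 12 = 0, and ∂_2 has invariant factor 2 > 1, so H_1 ≅ Z/2.
  H_2: rank ker ∂_2 − rank ∂_3 = (12 − 12) − 0 = 0, and there is no ∂_3, so H_2 ≅ 0.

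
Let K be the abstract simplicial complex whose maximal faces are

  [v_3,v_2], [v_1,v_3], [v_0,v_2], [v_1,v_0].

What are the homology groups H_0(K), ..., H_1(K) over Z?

H_0 = Z,  H_1 = Z.

Order the vertices as v_0 < v_1 < v_2 < v_3. Listing each simplex with vertices in this order, K has dimension 1 with simplices:

  0-simplices (4): [v_0], [v_1], [v_2], [v_3]
  1-simplices (4): [v_0,v_1], [v_0,v_2], [v_1,v_3], [v_2,v_3]

so the chain groups are C_0 ≅ Z^4, C_1 ≅ Z^4.

Boundary ∂_1: C_1 → C_0 is given by ∂[p,q] = [q] − [p].
This gives a 4×4 integer matrix of rank 3; reducing to Smith normal form yields diagonal entries (1,1,1).

Now H_k = ker ∂_k / im ∂_{k+1}, so:

  H_0: rank C_0 − rank ∂_1 = 4 − 3 = 1, and the invariant factors of ∂_1 are all 1, so H_0 ≅ Z.
  H_1: rank ker ∂_1 − rank ∂_2 = (4 − 3) − 0 = 1, and there is no ∂_2, so H_1 ≅ Z.

As a check, the Euler characteristic is 4 − 4 = 0, which agrees with 1 − 1 = 0.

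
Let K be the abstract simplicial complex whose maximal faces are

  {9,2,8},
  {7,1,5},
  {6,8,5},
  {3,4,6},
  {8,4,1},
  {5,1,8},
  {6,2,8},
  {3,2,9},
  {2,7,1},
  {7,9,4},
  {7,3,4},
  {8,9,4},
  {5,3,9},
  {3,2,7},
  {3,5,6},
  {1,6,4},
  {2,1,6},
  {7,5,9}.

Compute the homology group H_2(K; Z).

K has 9 vertices, 27 edges, 18 triangles.
rank ∂_2 = 18, rank ∂_3 = 0 ⇒ b_2 = 18 − 18 − 0 = 0. So H_2 = 0.

H_2 ≅ 0.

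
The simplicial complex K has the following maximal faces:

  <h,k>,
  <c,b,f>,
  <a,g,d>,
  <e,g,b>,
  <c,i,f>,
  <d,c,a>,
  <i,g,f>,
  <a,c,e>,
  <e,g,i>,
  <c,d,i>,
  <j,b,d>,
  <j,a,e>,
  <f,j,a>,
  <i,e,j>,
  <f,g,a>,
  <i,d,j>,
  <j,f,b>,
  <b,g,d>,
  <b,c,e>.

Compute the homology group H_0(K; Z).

K has 11 vertices, 28 edges, 18 triangles.
rank ∂_0 = 0, rank ∂_1 = 9 ⇒ b_0 = 11 − 0 − 9 = 2; all invariant factors of ∂_1 are 1 so no torsion. So H_0 = Z^2.

H_0 ≅ Z^2.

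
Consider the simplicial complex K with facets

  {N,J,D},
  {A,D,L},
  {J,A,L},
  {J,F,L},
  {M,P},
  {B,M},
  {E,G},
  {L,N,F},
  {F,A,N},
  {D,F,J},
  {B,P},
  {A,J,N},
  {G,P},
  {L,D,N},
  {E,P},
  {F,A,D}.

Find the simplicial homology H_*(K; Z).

H_0 = Z^2,  H_1 = Z^2 × Z/2,  H_2 = 0.

K has 11 vertices, 21 edges, 10 triangles.
rank ∂_0 = 0, rank ∂_1 = 9 ⇒ b_0 = 11 − 0 − 9 = 2; all invariant factors of ∂_1 are 1 so no torsion. So H_0 = Z^2.
rank ∂_1 = 9, rank ∂_2 = 10 ⇒ b_1 = 21 − 9 − 10 = 2; ∂_2 has invariant factor(s) [2] giving torsion. So H_1 = Z^2 × Z/2.
rank ∂_2 = 10, rank ∂_3 = 0 ⇒ b_2 = 10 − 10 − 0 = 0. So H_2 = 0.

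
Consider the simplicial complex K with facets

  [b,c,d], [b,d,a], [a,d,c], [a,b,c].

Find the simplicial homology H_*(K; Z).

H_0 ≅ Z,  H_1 = 0,  H_2 ≅ Z.

Order the vertices as a < b < c < d. Listing each simplex with vertices in this order, K has dimension 2 with simplices:

  0-simplices (4): a, b, c, d
  1-simplices (6): ab, ac, ad, bc, bd, cd
  2-simplices (4): abc, abd, acd, bcd

Hence C_0 ≅ Z^4, C_1 ≅ Z^6, C_2 ≅ Z^4.

Boundary ∂_1: C_1 → C_0 maps an edge to its endpoints' difference, ∂[p,q] = q − p.
The 4×6 boundary matrix has rank 3 and Smith normal form diag(1,1,1).

∂_2: C_2 → C_1 acts by ∂[p,q,r] = [q,r] − [p,r] + [p,q]. For instance
  ∂abc = bc − ac + ab,
  ∂abd = bd − ad + ab.
The 6×4 boundary matrix has rank 3 and Smith normal form diag(1,1,1).

From H_k ≅ ker(∂_k) / im(∂_{k+1}) we obtain:

  H_0: rank C_0 − rank ∂_1 = 4 − 3 = 1, and the invariant factors of ∂_1 are all 1, so H_0 = Z.
  H_1: rank ker ∂_1 − rank ∂_2 = (6 − 3) − 3 = 0, and the invariant factors of ∂_2 are all 1, so H_1 = 0.
  H_2: rank ker ∂_2 − rank ∂_3 = (4 − 3) − 0 = 1, and there is no ∂_3, so H_2 = Z.

(K is a triangulation of the 2-sphere S^2.)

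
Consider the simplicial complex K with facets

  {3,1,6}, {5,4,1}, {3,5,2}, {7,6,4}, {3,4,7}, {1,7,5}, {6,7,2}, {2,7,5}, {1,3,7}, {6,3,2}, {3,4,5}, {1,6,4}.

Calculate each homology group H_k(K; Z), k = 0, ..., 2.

H_0 ≅ Z,  H_1 ≅ Z/2,  H_2 = 0.

We work with the vertex ordering 1 < 2 < 3 < 4 < 5 < 6 < 7. The simplices of K, each written with vertices in increasing order, are:

  0-simplices (7): [1], [2], [3], [4], [5], [6], [7]
  1-simplices (18): [1,3], [1,4], [1,5], [1,6], [1,7], [2,3], [2,5], [2,6], [2,7], [3,4], [3,5], [3,6], [3,7], [4,5], [4,6], [4,7], [5,7], [6,7]
  2-simplices (12): [1,3,6], [1,3,7], [1,4,5], [1,4,6], [1,5,7], [2,3,5], [2,3,6], [2,5,7], [2,6,7], [3,4,5], [3,4,7], [4,6,7]

giving chain groups C_0 ≅ Z^7, C_1 ≅ Z^18, C_2 ≅ Z^12.

∂_1: C_1 → C_0 is given by ∂[p,q] = [q] − [p]. For instance
  ∂[3,6] = [6] − [3].
As a 7×18 matrix over Z this has rank 6, with invariant factors (1,1,1,1,1,1).

∂_2: C_2 → C_1 acts by ∂[p,q,r] = [q,r] − [p,r] + [p,q]. For instance
  ∂[2,5,7] = [5,7] − [2,7] + [2,5],
  ∂[2,3,6] = [3,6] − [2,6] + [2,3].
The 18×12 boundary matrix has rank 12 and Smith normal form diag(1,1,1,1,1,1,1,1,1,1,1,2).

From H_k ≅ ker(∂_k) / im(∂_{k+1}) we obtain:

  H_0: rank C_0 − rank ∂_1 = 7 − 6 = 1, and the invariant factors of ∂_1 are all 1, so H_0 = Z.
  H_1: rank ker ∂_1 − rank ∂_2 = (18 − 6) − 12 = 0, and ∂_2 has invariant factor 2 > 1, so H_1 = Z/2.
  H_2: rank ker ∂_2 − rank ∂_3 = (12 − 12) − 0 = 0, and there is no ∂_3, so H_2 = 0.

(K is a triangulation of the real projective plane RP^2.)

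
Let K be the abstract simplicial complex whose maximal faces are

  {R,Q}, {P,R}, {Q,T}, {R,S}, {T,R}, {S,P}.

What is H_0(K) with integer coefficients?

H_0 = Z.

Fix the vertex order P < Q < R < S < T and write every simplex with vertices in increasing order. Then dim K = 1 and the simplices of K are:

  0-simplices (5): P, Q, R, S, T
  1-simplices (6): PR, PS, QR, QT, RS, RT

Hence C_0 ≅ Z^5, C_1 ≅ Z^6.

Boundary ∂_1: C_1 → C_0 is given by ∂[p,q] = [q] − [p].
The 5×6 boundary matrix has rank 4 and Smith normal form diag(1,1,1,1).

From H_k ≅ ker(∂_k) / im(∂_{k+1}) we obtain:

  H_0: rank C_0 − rank ∂_1 = 5 − 4 = 1, and the invariant factors of ∂_1 are all 1, so H_0 ≅ Z.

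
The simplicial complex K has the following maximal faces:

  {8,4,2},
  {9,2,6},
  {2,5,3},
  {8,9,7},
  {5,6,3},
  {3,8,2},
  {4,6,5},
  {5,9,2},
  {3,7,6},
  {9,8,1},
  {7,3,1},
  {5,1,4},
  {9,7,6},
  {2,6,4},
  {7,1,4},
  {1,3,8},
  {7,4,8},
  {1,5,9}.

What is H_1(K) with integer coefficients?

We work with the vertex ordering 1 < 2 < 3 < 4 < 5 < 6 < 7 < 8 < 9. The simplices of K, each written with vertices in increasing order, are:

  0-simplices (9): [1], [2], [3], [4], [5], [6], [7], [8], [9]
  1-simplices (27): (27 of them)
  2-simplices (18): [1,3,7], [1,3,8], [1,4,5], [1,4,7], [1,5,9], [1,8,9], [2,3,5], [2,3,8], [2,4,6], [2,4,8], [2,5,9], [2,6,9], [3,5,6], [3,6,7], [4,5,6], [4,7,8], [6,7,9], [7,8,9]

so the chain groups are C_0 ≅ Z^9, C_1 ≅ Z^27, C_2 ≅ Z^18.

∂_1: C_1 → C_0 maps an edge to its endpoints' difference, ∂[p,q] = q − p.
This gives a 9×27 integer matrix of rank 8; reducing to Smith normal form yields diagonal entries (1,1,1,1,1,1,1,1).

∂_2: C_2 → C_1 maps a triangle to the signed sum of its edges. For instance
  ∂[2,4,6] = [4,6] − [2,6] + [2,4],
  ∂[4,7,8] = [7,8] − [4,8] + [4,7].
The resulting 27×18 matrix has rank 18, and its Smith normal form has invariant factors (1,1,1,1,1,1,1,1,1,1,1,1,1,1,1,1,1,2).

Computing H_k = (kernel of ∂_k) / (image of ∂_{k+1}):

  H_1: rank ker ∂_1 − rank ∂_2 = (27 − 8) − 18 = 1, and ∂_2 has invariant factor 2 > 1, so H_1 = Z ⊕ Z/2Z.

(K is a triangulation of the Klein bottle.)

H_1 ≅ Z ⊕ Z/2Z.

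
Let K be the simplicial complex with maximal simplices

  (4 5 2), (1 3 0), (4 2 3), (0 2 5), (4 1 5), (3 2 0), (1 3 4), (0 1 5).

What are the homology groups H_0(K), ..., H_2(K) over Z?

H_0 ≅ Z,  H_1 = 0,  H_2 ≅ Z.

Order the vertices as 0 < 1 < 2 < 3 < 4 < 5. Listing each simplex with vertices in this order, K has dimension 2 with simplices:

  0-simplices (6): [0], [1], [2], [3], [4], [5]
  1-simplices (12): [0,1], [0,2], [0,3], [0,5], [1,3], [1,4], [1,5], [2,3], [2,4], [2,5], [3,4], [4,5]
  2-simplices (8): [0,1,3], [0,1,5], [0,2,3], [0,2,5], [1,3,4], [1,4,5], [2,3,4], [2,4,5]

Hence C_0 ≅ Z^6, C_1 ≅ Z^12, C_2 ≅ Z^8.

Boundary ∂_1: C_1 → C_0 is given by ∂[p,q] = [q] − [p]. For instance
  ∂[3,4] = [4] − [3].
The resulting 6×12 matrix has rank 5, and its Smith normal form has invariant factors (1,1,1,1,1).

∂_2: C_2 → C_1 sends each 2-simplex [p,q,r] to [q,r] − [p,r] + [p,q]. For instance
  ∂[0,2,3] = [2,3] − [0,3] + [0,2],
  ∂[2,3,4] = [3,4] − [2,4] + [2,3].
This gives a 12×8 integer matrix of rank 7; reducing to Smith normal form yields diagonal entries (1,1,1,1,1,1,1).

Now H_k = ker ∂_k / im ∂_{k+1}, so:

  H_0: rank C_0 − rank ∂_1 = 6 − 5 = 1, and the invariant factors of ∂_1 are all 1, so H_0 = Z.
  H_1: rank ker ∂_1 − rank ∂_2 = (12 − 5) − 7 = 0, and the invariant factors of ∂_2 are all 1, so H_1 = 0.
  H_2: rank ker ∂_2 − rank ∂_3 = (8 − 7) − 0 = 1, and there is no ∂_3, so H_2 = Z.

As a check, the Euler characteristic is 6 − 12 + 8 = 2, which agrees with 1 − 0 + 1 = 2.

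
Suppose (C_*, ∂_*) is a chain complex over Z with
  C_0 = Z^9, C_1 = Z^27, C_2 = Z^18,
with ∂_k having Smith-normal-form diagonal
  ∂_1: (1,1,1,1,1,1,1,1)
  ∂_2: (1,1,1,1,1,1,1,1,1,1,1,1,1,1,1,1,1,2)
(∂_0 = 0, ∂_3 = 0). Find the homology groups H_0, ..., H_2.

H_0: b_0 = 9 − 0 − 8 = 1; torsion from ∂_1 factors > 1: none. So H_0 ≅ Z.
H_1: b_1 = 27 − 8 − 18 = 1; torsion from ∂_2 factors > 1: [2]. So H_1 ≅ Z ⊕ Z/2.
H_2: b_2 = 18 − 18 − 0 = 0; torsion from ∂_3 factors > 1: none. So H_2 ≅ 0.

H_0 ≅ Z,  H_1 ≅ Z ⊕ Z/2,  H_2 = 0.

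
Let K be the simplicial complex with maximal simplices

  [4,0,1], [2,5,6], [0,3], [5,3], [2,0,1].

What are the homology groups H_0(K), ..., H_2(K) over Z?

H_0 ≅ Z,  H_1 ≅ Z,  H_2 = 0.

Take the total order 0 < 1 < 2 < 3 < 4 < 5 < 6 on the vertex set. Then K (dimension 2) consists of the simplices:

  0-simplices (7): [0], [1], [2], [3], [4], [5], [6]
  1-simplices (10): [0,1], [0,2], [0,3], [0,4], [1,2], [1,4], [2,5], [2,6], [3,5], [5,6]
  2-simplices (3): [0,1,2], [0,1,4], [2,5,6]

so the chain groups are C_0 ≅ Z^7, C_1 ≅ Z^10, C_2 ≅ Z^3.

The boundary map ∂_1: C_1 → C_0 sends each edge [p,q] (with p < q) to q − p. For instance
  ∂[1,4] = [4] − [1].
This gives a 7×10 integer matrix of rank 6; reducing to Smith normal form yields diagonal entries (1,1,1,1,1,1).

∂_2: C_2 → C_1 acts by ∂[p,q,r] = [q,r] − [p,r] + [p,q]. For instance
  ∂[0,1,2] = [1,2] − [0,2] + [0,1],
  ∂[2,5,6] = [5,6] − [2,6] + [2,5].
The 10×3 boundary matrix has rank 3 and Smith normal form diag(1,1,1).

From H_k ≅ ker(∂_k) / im(∂_{k+1}) we obtain:

  H_0: rank C_0 − rank ∂_1 = 7 − 6 = 1, and the invariant factors of ∂_1 are all 1, so H_0 = Z.
  H_1: rank ker ∂_1 − rank ∂_2 = (10 − 6) − 3 = 1, and the invariant factors of ∂_2 are all 1, so H_1 = Z.
  H_2: rank ker ∂_2 − rank ∂_3 = (3 − 3) − 0 = 0, and there is no ∂_3, so H_2 = 0.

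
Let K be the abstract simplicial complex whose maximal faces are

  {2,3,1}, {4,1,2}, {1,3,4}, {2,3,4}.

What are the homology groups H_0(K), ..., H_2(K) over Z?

H_0 ≅ Z,  H_1 = 0,  H_2 ≅ Z.

Order the vertices as 1 < 2 < 3 < 4. Listing each simplex with vertices in this order, K has dimension 2 with simplices:

  0-simplices (4): [1], [2], [3], [4]
  1-simplices (6): [1,2], [1,3], [1,4], [2,3], [2,4], [3,4]
  2-simplices (4): [1,2,3], [1,2,4], [1,3,4], [2,3,4]

Hence C_0 ≅ Z^4, C_1 ≅ Z^6, C_2 ≅ Z^4.

Boundary ∂_1: C_1 → C_0 sends each edge [p,q] (with p < q) to q − p. For instance
  ∂[2,4] = [4] − [2].
The 4×6 boundary matrix has rank 3 and Smith normal form diag(1,1,1).

The boundary map ∂_2: C_2 → C_1 maps a triangle to the signed sum of its edges. For instance
  ∂[1,2,3] = [2,3] − [1,3] + [1,2],
  ∂[1,3,4] = [3,4] − [1,4] + [1,3].
The resulting 6×4 matrix has rank 3, and its Smith normal form has invariant factors (1,1,1).

Reading off H_k = ker ∂_k / im ∂_{k+1}:

  H_0: rank C_0 − rank ∂_1 = 4 − 3 = 1, and the invariant factors of ∂_1 are all 1, so H_0 ≅ Z.
  H_1: rank ker ∂_1 − rank ∂_2 = (6 − 3) − 3 = 0, and the invariant factors of ∂_2 are all 1, so H_1 ≅ 0.
  H_2: rank ker ∂_2 − rank ∂_3 = (4 − 3) − 0 = 1, and there is no ∂_3, so H_2 ≅ Z.

As a check, the Euler characteristic is 4 − 6 + 4 = 2, which agrees with 1 − 0 + 1 = 2.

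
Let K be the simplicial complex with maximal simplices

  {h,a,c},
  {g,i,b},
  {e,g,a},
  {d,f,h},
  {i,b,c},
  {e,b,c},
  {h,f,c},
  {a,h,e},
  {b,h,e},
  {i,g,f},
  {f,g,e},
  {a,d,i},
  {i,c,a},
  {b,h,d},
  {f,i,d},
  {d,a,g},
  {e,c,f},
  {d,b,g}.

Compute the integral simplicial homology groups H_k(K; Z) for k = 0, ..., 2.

H_0 ≅ Z,  H_1 ≅ Z × Z/2,  H_2 = 0.

Order the vertices as a < b < c < d < e < f < g < h < i. Listing each simplex with vertices in this order, K has dimension 2 with simplices:

  0-simplices (9): a, b, c, d, e, f, g, h, i
  1-simplices (27): ac, ad, ae, ag, ah, ai, bc, bd, be, bg, bh, bi, ce, cf, ch, ci, df, dg, dh, di, ef, eg, eh, fg, fh, fi, gi
  2-simplices (18): ach, aci, adg, adi, aeg, aeh, bce, bci, bdg, bdh, beh, bgi, cef, cfh, dfh, dfi, efg, fgi

Hence C_0 ≅ Z^9, C_1 ≅ Z^27, C_2 ≅ Z^18.

The boundary map ∂_1: C_1 → C_0 is given by ∂[p,q] = [q] − [p]. For instance
  ∂eh = h − e.
As a 9×27 matrix over Z this has rank 8, with invariant factors (1,1,1,1,1,1,1,1).

∂_2: C_2 → C_1 sends each 2-simplex [p,q,r] to [q,r] − [p,r] + [p,q]. For instance
  ∂cfh = fh − ch + cf,
  ∂aeh = eh − ah + ae.
As a 27×18 matrix over Z this has rank 18, with invariant factors (1,1,1,1,1,1,1,1,1,1,1,1,1,1,1,1,1,2).

Computing H_k = (kernel of ∂_k) / (image of ∂_{k+1}):

  H_0: rank C_0 − rank ∂_1 = 9 − 8 = 1, and the invariant factors of ∂_1 are all 1, so H_0 = Z.
  H_1: rank ker ∂_1 − rank ∂_2 = (27 − 8) − 18 = 1, and ∂_2 has invariant factor 2 > 1, so H_1 = Z × Z/2.
  H_2: rank ker ∂_2 − rank ∂_3 = (18 − 18) − 0 = 0, and there is no ∂_3, so H_2 = 0.

As a check, the Euler characteristic is 9 − 27 + 18 = 0, which agrees with 1 − 1 + 0 = 0.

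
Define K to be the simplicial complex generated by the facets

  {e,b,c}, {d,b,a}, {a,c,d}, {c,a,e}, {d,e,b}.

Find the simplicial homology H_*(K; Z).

Take the total order a < b < c < d < e on the vertex set. Then K (dimension 2) consists of the simplices:

  0-simplices (5): a, b, c, d, e
  1-simplices (10): ab, ac, ad, ae, bc, bd, be, cd, ce, de
  2-simplices (5): abd, acd, ace, bce, bde

giving chain groups C_0 ≅ Z^5, C_1 ≅ Z^10, C_2 ≅ Z^5.

∂_1: C_1 → C_0 is given by ∂[p,q] = [q] − [p].
The resulting 5×10 matrix has rank 4, and its Smith normal form has invariant factors (1,1,1,1).

∂_2: C_2 → C_1 sends each 2-simplex [p,q,r] to [q,r] − [p,r] + [p,q]. For instance
  ∂ace = ce − ae + ac,
  ∂bce = ce − be + bc.
The resulting 10×5 matrix has rank 5, and its Smith normal form has invariant factors (1,1,1,1,1).

Reading off H_k = ker ∂_k / im ∂_{k+1}:

  H_0: rank C_0 − rank ∂_1 = 5 − 4 = 1, and the invariant factors of ∂_1 are all 1, so H_0 ≅ Z.
  H_1: rank ker ∂_1 − rank ∂_2 = (10 − 4) − 5 = 1, and the invariant factors of ∂_2 are all 1, so H_1 ≅ Z.
  H_2: rank ker ∂_2 − rank ∂_3 = (5 − 5) − 0 = 0, and there is no ∂_3, so H_2 ≅ 0.

(K is a triangulation of the Möbius band.)

H_0 ≅ Z,  H_1 ≅ Z,  H_2 = 0.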